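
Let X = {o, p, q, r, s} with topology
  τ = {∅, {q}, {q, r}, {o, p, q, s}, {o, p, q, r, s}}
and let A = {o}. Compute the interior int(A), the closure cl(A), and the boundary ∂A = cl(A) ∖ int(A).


int(A) = ∅, cl(A) = {o, p, s}, ∂A = {o, p, s}.

Closed sets in (X, τ) are complements of opens:
  closed(X, τ) = {∅, {r}, {o, p, s}, {o, p, r, s}, {o, p, q, r, s}}.
int(A) = ⋃ {U ∈ τ : U ⊆ A}. Opens contained in A: ∅.
Taking the union of these: int(A) = ∅.
cl(A) = ⋂ {C closed : A ⊆ C}. Closed sets containing A: {o, p, s}, {o, p, r, s}, {o, p, q, r, s}.
Intersecting these: cl(A) = {o, p, s}.
∂A = cl(A) ∖ int(A) = {o, p, s} ∖ ∅ = {o, p, s}.


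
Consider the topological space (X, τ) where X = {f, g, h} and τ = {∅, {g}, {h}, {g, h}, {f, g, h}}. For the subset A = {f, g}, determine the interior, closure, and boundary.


int(A) = {g}, cl(A) = {f, g}, ∂A = {f}.

Closed sets in (X, τ) are complements of opens:
  closed(X, τ) = {∅, {f}, {f, g}, {f, h}, {f, g, h}}.
int(A) = ⋃ {U ∈ τ : U ⊆ A}. Opens contained in A: ∅, {g}.
Taking the union of these: int(A) = {g}.
cl(A) = ⋂ {C closed : A ⊆ C}. Closed sets containing A: {f, g}, {f, g, h}.
Intersecting these: cl(A) = {f, g}.
∂A = cl(A) ∖ int(A) = {f, g} ∖ {g} = {f}.


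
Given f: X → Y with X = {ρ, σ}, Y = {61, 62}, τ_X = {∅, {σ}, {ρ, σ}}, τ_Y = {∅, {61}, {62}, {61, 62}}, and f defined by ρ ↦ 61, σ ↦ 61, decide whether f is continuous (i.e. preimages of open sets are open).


f IS continuous.

Compute f^{-1}(U) for each U ∈ τ_Y:
  U = ∅: f^{-1}(U) = ∅ ∈ τ_X ✓.
  U = {61}: f^{-1}(U) = {ρ, σ} ∈ τ_X ✓.
  U = {62}: f^{-1}(U) = ∅ ∈ τ_X ✓.
  U = {61, 62}: f^{-1}(U) = {ρ, σ} ∈ τ_X ✓.
Every preimage lies in τ_X, so f IS continuous.


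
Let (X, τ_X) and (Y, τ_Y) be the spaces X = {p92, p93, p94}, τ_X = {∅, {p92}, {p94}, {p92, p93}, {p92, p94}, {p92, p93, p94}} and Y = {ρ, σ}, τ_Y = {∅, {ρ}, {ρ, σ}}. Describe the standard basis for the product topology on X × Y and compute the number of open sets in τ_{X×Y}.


Basis B = {∅ × ∅, {p92} × {ρ}, {p94} × {ρ}, {p92} × {ρ, σ}, {p92, p93} × {ρ}, {p92, p94} × {ρ}, {p94} × {ρ, σ}, {p92, p93, p94} × {ρ}, {p92, p93} × {ρ, σ}, {p92, p94} × {ρ, σ}, {p92, p93, p94} × {ρ, σ}}; |τ_{X×Y}| = 18.

Enumerate products U × V with U ∈ τ_X, V ∈ τ_Y (deduplicated):
  ∅ × ∅ = {} (∅)
  {p92} × {ρ} = {(p92,ρ)}
  {p94} × {ρ} = {(p94,ρ)}
  {p92} × {ρ, σ} = {(p92,ρ), (p92,σ)}
  {p92, p93} × {ρ} = {(p92,ρ), (p93,ρ)}
  {p92, p94} × {ρ} = {(p92,ρ), (p94,ρ)}
  {p94} × {ρ, σ} = {(p94,ρ), (p94,σ)}
  {p92, p93, p94} × {ρ} = {(p92,ρ), (p93,ρ), (p94,ρ)}
  {p92, p93} × {ρ, σ} = {(p92,ρ), (p92,σ), (p93,ρ), (p93,σ)}
  {p92, p94} × {ρ, σ} = {(p92,ρ), (p92,σ), (p94,ρ), (p94,σ)}
  {p92, p93, p94} × {ρ, σ} = {(p92,ρ), (p92,σ), (p93,ρ), (p93,σ), (p94,ρ), (p94,σ)}
These 11 distinct sets form the basis B.
Close under arbitrary unions to get τ_{X×Y}; counting gives |τ_{X×Y}| = 18.


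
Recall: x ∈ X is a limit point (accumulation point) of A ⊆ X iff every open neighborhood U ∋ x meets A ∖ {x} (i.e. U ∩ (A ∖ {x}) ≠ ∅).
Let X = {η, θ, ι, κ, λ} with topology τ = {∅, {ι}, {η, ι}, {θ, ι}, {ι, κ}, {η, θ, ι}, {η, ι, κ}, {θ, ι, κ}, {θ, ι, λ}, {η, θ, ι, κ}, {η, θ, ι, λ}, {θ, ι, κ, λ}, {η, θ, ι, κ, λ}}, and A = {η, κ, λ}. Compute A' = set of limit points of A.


A' = ∅

For each x ∈ X, list the open sets U ∈ τ with x ∈ U, then check whether U ∩ (A ∖ {x}) ≠ ∅ for every such U.
  x = η: open {η, ι} ∋ x has {η, ι} ∩ (A ∖ {η}) = ∅, so x is NOT a limit point.
  x = θ: open {θ, ι} ∋ x has {θ, ι} ∩ (A ∖ {θ}) = ∅, so x is NOT a limit point.
  x = ι: open {ι} ∋ x has {ι} ∩ (A ∖ {ι}) = ∅, so x is NOT a limit point.
  x = κ: open {ι, κ} ∋ x has {ι, κ} ∩ (A ∖ {κ}) = ∅, so x is NOT a limit point.
  x = λ: open {θ, ι, λ} ∋ x has {θ, ι, λ} ∩ (A ∖ {λ}) = ∅, so x is NOT a limit point.
Collecting: A' = ∅.


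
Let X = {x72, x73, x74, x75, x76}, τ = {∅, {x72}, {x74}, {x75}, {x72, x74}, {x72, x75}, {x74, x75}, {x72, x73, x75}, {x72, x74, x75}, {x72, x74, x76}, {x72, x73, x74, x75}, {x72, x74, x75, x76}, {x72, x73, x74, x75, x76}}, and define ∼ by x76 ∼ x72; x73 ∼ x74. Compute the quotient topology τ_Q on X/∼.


X/∼ = {[x72=x76], [x73=x74], [x75]}; |τ_Q| = 3.

Equivalence classes: [x72=x76], [x73=x74], [x75].
Quotient map π: X → X/∼ sends x72 ↦ [x72=x76], x73 ↦ [x73=x74], x74 ↦ [x73=x74], x75 ↦ [x75], x76 ↦ [x72=x76].
For each subset V ⊆ X/∼, compute π^{-1}(V) ⊆ X and check whether π^{-1}(V) ∈ τ. V is open in τ_Q iff π^{-1}(V) ∈ τ.
  V = {}: π^{-1}(V) = ∅ ∈ τ ✓.
  V = {[x72=x76]}: π^{-1}(V) = {x72, x76} ∉ τ ✗.
  V = {[x73=x74]}: π^{-1}(V) = {x73, x74} ∉ τ ✗.
  V = {[x72=x76], [x73=x74]}: π^{-1}(V) = {x72, x73, x74, x76} ∉ τ ✗.
  V = {[x75]}: π^{-1}(V) = {x75} ∈ τ ✓.
  V = {[x72=x76], [x75]}: π^{-1}(V) = {x72, x75, x76} ∉ τ ✗.
  V = {[x73=x74], [x75]}: π^{-1}(V) = {x73, x74, x75} ∉ τ ✗.
  V = {[x72=x76], [x73=x74], [x75]}: π^{-1}(V) = {x72, x73, x74, x75, x76} ∈ τ ✓.
Open sets in the quotient: τ_Q = {{}, {[x75]}, {[x72=x76], [x73=x74], [x75]}} (3 elements).


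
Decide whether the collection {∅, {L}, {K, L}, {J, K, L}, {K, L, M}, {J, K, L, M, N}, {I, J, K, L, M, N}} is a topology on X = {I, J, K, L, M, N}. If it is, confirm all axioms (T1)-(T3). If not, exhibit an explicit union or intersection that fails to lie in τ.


τ is NOT a topology on X.

Axiom (T1): ∅ ∈ τ? Yes; X ∈ τ? Yes.
Axiom (T2/T3): check pairwise unions and intersections of members of τ.
Counterexample for (T2): {J, K, L} ∪ {K, L, M} = {J, K, L, M} ∉ τ. Therefore τ is NOT a topology.


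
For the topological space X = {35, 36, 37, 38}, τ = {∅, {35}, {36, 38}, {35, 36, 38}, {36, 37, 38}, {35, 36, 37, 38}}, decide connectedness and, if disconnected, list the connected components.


(X, τ) is disconnected; components = [{35}, {36, 37, 38}].

Find clopen sets (U ∈ τ with X ∖ U ∈ τ):
  U = ∅, X ∖ U = {35, 36, 37, 38} — both open, so U is clopen.
  U = {35}, X ∖ U = {36, 37, 38} — both open, so U is clopen.
  U = {36, 37, 38}, X ∖ U = {35} — both open, so U is clopen.
  U = {35, 36, 37, 38}, X ∖ U = ∅ — both open, so U is clopen.
Nontrivial clopen(s) exist: e.g. {35}. So (X, τ) is disconnected.
Compute connected components by grouping points that agree on all clopens:
  component: {35}
  component: {36, 37, 38}


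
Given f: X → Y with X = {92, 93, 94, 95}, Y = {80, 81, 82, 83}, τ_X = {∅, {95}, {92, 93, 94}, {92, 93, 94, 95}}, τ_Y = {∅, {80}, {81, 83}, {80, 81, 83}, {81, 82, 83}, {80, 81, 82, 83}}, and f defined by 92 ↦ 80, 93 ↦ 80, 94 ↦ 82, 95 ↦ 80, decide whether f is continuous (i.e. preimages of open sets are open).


f is NOT continuous.

Compute f^{-1}(U) for each U ∈ τ_Y:
  U = ∅: f^{-1}(U) = ∅ ∈ τ_X ✓.
  U = {80}: f^{-1}(U) = {92, 93, 95} ∉ τ_X ✗.
  U = {81, 83}: f^{-1}(U) = ∅ ∈ τ_X ✓.
  U = {80, 81, 83}: f^{-1}(U) = {92, 93, 95} ∉ τ_X ✗.
  U = {81, 82, 83}: f^{-1}(U) = {94} ∉ τ_X ✗.
  U = {80, 81, 82, 83}: f^{-1}(U) = {92, 93, 94, 95} ∈ τ_X ✓.
Found U = {80} with f^{-1}(U) = {92, 93, 95} not in τ_X. Therefore f is NOT continuous.


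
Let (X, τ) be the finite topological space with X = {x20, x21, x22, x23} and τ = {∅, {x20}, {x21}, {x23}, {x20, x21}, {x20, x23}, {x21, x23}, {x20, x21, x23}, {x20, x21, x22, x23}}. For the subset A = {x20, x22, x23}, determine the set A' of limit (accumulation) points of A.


A' = {x22}

For each x ∈ X, list the open sets U ∈ τ with x ∈ U, then check whether U ∩ (A ∖ {x}) ≠ ∅ for every such U.
  x = x20: open {x20} ∋ x has {x20} ∩ (A ∖ {x20}) = ∅, so x is NOT a limit point.
  x = x21: open {x21} ∋ x has {x21} ∩ (A ∖ {x21}) = ∅, so x is NOT a limit point.
  x = x22: opens ∋ x are {x20, x21, x22, x23}; each meets A ∖ {x22}, so x IS a limit point.
  x = x23: open {x23} ∋ x has {x23} ∩ (A ∖ {x23}) = ∅, so x is NOT a limit point.
Collecting: A' = {x22}.


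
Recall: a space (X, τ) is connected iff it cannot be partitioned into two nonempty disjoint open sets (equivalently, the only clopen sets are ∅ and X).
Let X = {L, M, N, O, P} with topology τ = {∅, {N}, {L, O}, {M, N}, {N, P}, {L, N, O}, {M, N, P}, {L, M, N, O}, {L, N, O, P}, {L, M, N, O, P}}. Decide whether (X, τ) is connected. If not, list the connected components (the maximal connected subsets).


(X, τ) is disconnected; components = [{L, O}, {M, N, P}].

Find clopen sets (U ∈ τ with X ∖ U ∈ τ):
  U = ∅, X ∖ U = {L, M, N, O, P} — both open, so U is clopen.
  U = {L, O}, X ∖ U = {M, N, P} — both open, so U is clopen.
  U = {M, N, P}, X ∖ U = {L, O} — both open, so U is clopen.
  U = {L, M, N, O, P}, X ∖ U = ∅ — both open, so U is clopen.
Nontrivial clopen(s) exist: e.g. {L, O}. So (X, τ) is disconnected.
Compute connected components by grouping points that agree on all clopens:
  component: {L, O}
  component: {M, N, P}


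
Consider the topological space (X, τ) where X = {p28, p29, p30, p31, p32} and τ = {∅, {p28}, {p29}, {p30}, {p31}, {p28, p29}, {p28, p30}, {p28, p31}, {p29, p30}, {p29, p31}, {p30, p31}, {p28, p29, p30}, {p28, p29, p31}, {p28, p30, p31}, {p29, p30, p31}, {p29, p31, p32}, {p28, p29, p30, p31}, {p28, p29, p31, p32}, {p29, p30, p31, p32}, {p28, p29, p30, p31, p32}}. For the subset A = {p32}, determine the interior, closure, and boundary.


int(A) = ∅, cl(A) = {p32}, ∂A = {p32}.

Closed sets in (X, τ) are complements of opens:
  closed(X, τ) = {∅, {p28}, {p30}, {p32}, {p28, p30}, {p28, p32}, {p29, p32}, {p30, p32}, {p31, p32}, {p28, p29, p32}, {p28, p30, p32}, {p28, p31, p32}, {p29, p30, p32}, {p29, p31, p32}, {p30, p31, p32}, {p28, p29, p30, p32}, {p28, p29, p31, p32}, {p28, p30, p31, p32}, {p29, p30, p31, p32}, {p28, p29, p30, p31, p32}}.
int(A) = ⋃ {U ∈ τ : U ⊆ A}. Opens contained in A: ∅.
Taking the union of these: int(A) = ∅.
cl(A) = ⋂ {C closed : A ⊆ C}. Closed sets containing A: {p32}, {p28, p32}, {p29, p32}, {p30, p32}, {p31, p32}, {p28, p29, p32}, {p28, p30, p32}, {p28, p31, p32}, {p29, p30, p32}, {p29, p31, p32}, {p30, p31, p32}, {p28, p29, p30, p32}, {p28, p29, p31, p32}, {p28, p30, p31, p32}, {p29, p30, p31, p32}, {p28, p29, p30, p31, p32}.
Intersecting these: cl(A) = {p32}.
∂A = cl(A) ∖ int(A) = {p32} ∖ ∅ = {p32}.


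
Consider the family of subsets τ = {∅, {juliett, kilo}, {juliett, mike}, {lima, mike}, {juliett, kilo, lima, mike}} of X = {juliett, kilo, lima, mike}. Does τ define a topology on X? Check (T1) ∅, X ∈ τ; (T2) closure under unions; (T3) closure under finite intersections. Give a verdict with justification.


τ is NOT a topology on X.

Axiom (T1): ∅ ∈ τ? Yes; X ∈ τ? Yes.
Axiom (T2/T3): check pairwise unions and intersections of members of τ.
Counterexample for (T3): {juliett, kilo} ∩ {juliett, mike} = {juliett} ∉ τ. Therefore τ is NOT a topology.


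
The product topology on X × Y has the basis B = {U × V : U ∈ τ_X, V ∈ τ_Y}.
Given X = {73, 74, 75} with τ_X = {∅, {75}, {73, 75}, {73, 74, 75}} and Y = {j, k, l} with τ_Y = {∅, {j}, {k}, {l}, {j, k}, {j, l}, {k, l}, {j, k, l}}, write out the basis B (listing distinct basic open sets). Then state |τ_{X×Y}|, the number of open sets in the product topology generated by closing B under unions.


Basis B = {∅ × ∅, {75} × {j}, {75} × {k}, {75} × {l}, {73, 75} × {j}, {73, 75} × {k}, {73, 75} × {l}, {75} × {j, k}, {75} × {j, l}, {75} × {k, l}, {73, 74, 75} × {j}, {73, 74, 75} × {k}, {73, 74, 75} × {l}, {75} × {j, k, l}, {73, 75} × {j, k}, {73, 75} × {j, l}, {73, 75} × {k, l}, {73, 75} × {j, k, l}, {73, 74, 75} × {j, k}, {73, 74, 75} × {j, l}, {73, 74, 75} × {k, l}, {73, 74, 75} × {j, k, l}}; |τ_{X×Y}| = 64.

Enumerate products U × V with U ∈ τ_X, V ∈ τ_Y (deduplicated):
  ∅ × ∅ = {} (∅)
  {75} × {j} = {(75,j)}
  {75} × {k} = {(75,k)}
  {75} × {l} = {(75,l)}
  {73, 75} × {j} = {(73,j), (75,j)}
  {73, 75} × {k} = {(73,k), (75,k)}
  {73, 75} × {l} = {(73,l), (75,l)}
  {75} × {j, k} = {(75,j), (75,k)}
  {75} × {j, l} = {(75,j), (75,l)}
  {75} × {k, l} = {(75,k), (75,l)}
  {73, 74, 75} × {j} = {(73,j), (74,j), (75,j)}
  {73, 74, 75} × {k} = {(73,k), (74,k), (75,k)}
  {73, 74, 75} × {l} = {(73,l), (74,l), (75,l)}
  {75} × {j, k, l} = {(75,j), (75,k), (75,l)}
  {73, 75} × {j, k} = {(73,j), (73,k), (75,j), (75,k)}
  {73, 75} × {j, l} = {(73,j), (73,l), (75,j), (75,l)}
  {73, 75} × {k, l} = {(73,k), (73,l), (75,k), (75,l)}
  {73, 75} × {j, k, l} = {(73,j), (73,k), (73,l), (75,j), (75,k), (75,l)}
  {73, 74, 75} × {j, k} = {(73,j), (73,k), (74,j), (74,k), (75,j), (75,k)}
  {73, 74, 75} × {j, l} = {(73,j), (73,l), (74,j), (74,l), (75,j), (75,l)}
  {73, 74, 75} × {k, l} = {(73,k), (73,l), (74,k), (74,l), (75,k), (75,l)}
  {73, 74, 75} × {j, k, l} = {(73,j), (73,k), (73,l), (74,j), (74,k), (74,l), (75,j), (75,k), (75,l)}
These 22 distinct sets form the basis B.
Close under arbitrary unions to get τ_{X×Y}; counting gives |τ_{X×Y}| = 64.


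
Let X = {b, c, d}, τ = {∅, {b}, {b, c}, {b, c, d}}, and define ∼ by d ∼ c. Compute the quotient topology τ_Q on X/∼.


X/∼ = {[b], [c=d]}; |τ_Q| = 3.

Equivalence classes: [b], [c=d].
Quotient map π: X → X/∼ sends b ↦ [b], c ↦ [c=d], d ↦ [c=d].
For each subset V ⊆ X/∼, compute π^{-1}(V) ⊆ X and check whether π^{-1}(V) ∈ τ. V is open in τ_Q iff π^{-1}(V) ∈ τ.
  V = {}: π^{-1}(V) = ∅ ∈ τ ✓.
  V = {[b]}: π^{-1}(V) = {b} ∈ τ ✓.
  V = {[c=d]}: π^{-1}(V) = {c, d} ∉ τ ✗.
  V = {[b], [c=d]}: π^{-1}(V) = {b, c, d} ∈ τ ✓.
Open sets in the quotient: τ_Q = {{}, {[b]}, {[b], [c=d]}} (3 elements).


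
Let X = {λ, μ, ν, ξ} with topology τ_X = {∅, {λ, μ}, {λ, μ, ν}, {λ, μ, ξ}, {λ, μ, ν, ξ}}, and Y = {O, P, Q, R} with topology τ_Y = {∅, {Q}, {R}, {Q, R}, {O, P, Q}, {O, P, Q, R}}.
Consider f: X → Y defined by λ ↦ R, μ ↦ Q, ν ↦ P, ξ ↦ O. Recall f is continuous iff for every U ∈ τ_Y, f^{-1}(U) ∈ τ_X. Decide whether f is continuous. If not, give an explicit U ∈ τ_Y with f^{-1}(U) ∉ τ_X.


f is NOT continuous.

Compute f^{-1}(U) for each U ∈ τ_Y:
  U = ∅: f^{-1}(U) = ∅ ∈ τ_X ✓.
  U = {Q}: f^{-1}(U) = {μ} ∉ τ_X ✗.
  U = {R}: f^{-1}(U) = {λ} ∉ τ_X ✗.
  U = {Q, R}: f^{-1}(U) = {λ, μ} ∈ τ_X ✓.
  U = {O, P, Q}: f^{-1}(U) = {μ, ν, ξ} ∉ τ_X ✗.
  U = {O, P, Q, R}: f^{-1}(U) = {λ, μ, ν, ξ} ∈ τ_X ✓.
Found U = {Q} with f^{-1}(U) = {μ} not in τ_X. Therefore f is NOT continuous.


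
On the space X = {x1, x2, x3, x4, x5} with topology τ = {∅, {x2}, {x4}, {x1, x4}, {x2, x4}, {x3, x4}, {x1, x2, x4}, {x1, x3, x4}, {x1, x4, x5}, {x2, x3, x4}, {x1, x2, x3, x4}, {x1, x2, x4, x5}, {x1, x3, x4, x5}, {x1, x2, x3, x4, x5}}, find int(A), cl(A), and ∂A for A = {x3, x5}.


int(A) = ∅, cl(A) = {x3, x5}, ∂A = {x3, x5}.

Closed sets in (X, τ) are complements of opens:
  closed(X, τ) = {∅, {x2}, {x3}, {x5}, {x1, x5}, {x2, x3}, {x2, x5}, {x3, x5}, {x1, x2, x5}, {x1, x3, x5}, {x2, x3, x5}, {x1, x2, x3, x5}, {x1, x3, x4, x5}, {x1, x2, x3, x4, x5}}.
int(A) = ⋃ {U ∈ τ : U ⊆ A}. Opens contained in A: ∅.
Taking the union of these: int(A) = ∅.
cl(A) = ⋂ {C closed : A ⊆ C}. Closed sets containing A: {x3, x5}, {x1, x3, x5}, {x2, x3, x5}, {x1, x2, x3, x5}, {x1, x3, x4, x5}, {x1, x2, x3, x4, x5}.
Intersecting these: cl(A) = {x3, x5}.
∂A = cl(A) ∖ int(A) = {x3, x5} ∖ ∅ = {x3, x5}.


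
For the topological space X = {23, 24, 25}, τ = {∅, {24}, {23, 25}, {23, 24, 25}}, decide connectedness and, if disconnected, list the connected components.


(X, τ) is disconnected; components = [{24}, {23, 25}].

Find clopen sets (U ∈ τ with X ∖ U ∈ τ):
  U = ∅, X ∖ U = {23, 24, 25} — both open, so U is clopen.
  U = {24}, X ∖ U = {23, 25} — both open, so U is clopen.
  U = {23, 25}, X ∖ U = {24} — both open, so U is clopen.
  U = {23, 24, 25}, X ∖ U = ∅ — both open, so U is clopen.
Nontrivial clopen(s) exist: e.g. {24}. So (X, τ) is disconnected.
Compute connected components by grouping points that agree on all clopens:
  component: {24}
  component: {23, 25}


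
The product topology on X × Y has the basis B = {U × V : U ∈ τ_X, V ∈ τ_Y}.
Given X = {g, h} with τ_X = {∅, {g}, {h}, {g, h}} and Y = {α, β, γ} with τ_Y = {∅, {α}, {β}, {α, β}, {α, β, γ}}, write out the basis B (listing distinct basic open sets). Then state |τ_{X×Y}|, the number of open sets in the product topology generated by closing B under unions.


Basis B = {∅ × ∅, {g} × {α}, {g} × {β}, {h} × {α}, {h} × {β}, {g} × {α, β}, {g, h} × {α}, {g, h} × {β}, {h} × {α, β}, {g} × {α, β, γ}, {h} × {α, β, γ}, {g, h} × {α, β}, {g, h} × {α, β, γ}}; |τ_{X×Y}| = 25.

Enumerate products U × V with U ∈ τ_X, V ∈ τ_Y (deduplicated):
  ∅ × ∅ = {} (∅)
  {g} × {α} = {(g,α)}
  {g} × {β} = {(g,β)}
  {h} × {α} = {(h,α)}
  {h} × {β} = {(h,β)}
  {g} × {α, β} = {(g,α), (g,β)}
  {g, h} × {α} = {(g,α), (h,α)}
  {g, h} × {β} = {(g,β), (h,β)}
  {h} × {α, β} = {(h,α), (h,β)}
  {g} × {α, β, γ} = {(g,α), (g,β), (g,γ)}
  {h} × {α, β, γ} = {(h,α), (h,β), (h,γ)}
  {g, h} × {α, β} = {(g,α), (g,β), (h,α), (h,β)}
  {g, h} × {α, β, γ} = {(g,α), (g,β), (g,γ), (h,α), (h,β), (h,γ)}
These 13 distinct sets form the basis B.
Close under arbitrary unions to get τ_{X×Y}; counting gives |τ_{X×Y}| = 25.


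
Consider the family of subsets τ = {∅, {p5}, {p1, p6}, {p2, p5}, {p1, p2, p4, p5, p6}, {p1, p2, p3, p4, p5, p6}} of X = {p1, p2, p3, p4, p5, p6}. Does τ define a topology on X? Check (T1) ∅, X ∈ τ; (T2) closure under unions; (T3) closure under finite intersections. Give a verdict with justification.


τ is NOT a topology on X.

Axiom (T1): ∅ ∈ τ? Yes; X ∈ τ? Yes.
Axiom (T2/T3): check pairwise unions and intersections of members of τ.
Counterexample for (T2): {p5} ∪ {p1, p6} = {p1, p5, p6} ∉ τ. Therefore τ is NOT a topology.


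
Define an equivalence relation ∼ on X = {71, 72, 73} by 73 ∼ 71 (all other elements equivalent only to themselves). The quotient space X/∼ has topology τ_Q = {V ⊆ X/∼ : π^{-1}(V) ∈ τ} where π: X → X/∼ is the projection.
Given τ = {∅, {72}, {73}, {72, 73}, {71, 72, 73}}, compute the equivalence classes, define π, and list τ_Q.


X/∼ = {[71=73], [72]}; |τ_Q| = 3.

Equivalence classes: [71=73], [72].
Quotient map π: X → X/∼ sends 71 ↦ [71=73], 72 ↦ [72], 73 ↦ [71=73].
For each subset V ⊆ X/∼, compute π^{-1}(V) ⊆ X and check whether π^{-1}(V) ∈ τ. V is open in τ_Q iff π^{-1}(V) ∈ τ.
  V = {}: π^{-1}(V) = ∅ ∈ τ ✓.
  V = {[71=73]}: π^{-1}(V) = {71, 73} ∉ τ ✗.
  V = {[72]}: π^{-1}(V) = {72} ∈ τ ✓.
  V = {[71=73], [72]}: π^{-1}(V) = {71, 72, 73} ∈ τ ✓.
Open sets in the quotient: τ_Q = {{}, {[72]}, {[71=73], [72]}} (3 elements).


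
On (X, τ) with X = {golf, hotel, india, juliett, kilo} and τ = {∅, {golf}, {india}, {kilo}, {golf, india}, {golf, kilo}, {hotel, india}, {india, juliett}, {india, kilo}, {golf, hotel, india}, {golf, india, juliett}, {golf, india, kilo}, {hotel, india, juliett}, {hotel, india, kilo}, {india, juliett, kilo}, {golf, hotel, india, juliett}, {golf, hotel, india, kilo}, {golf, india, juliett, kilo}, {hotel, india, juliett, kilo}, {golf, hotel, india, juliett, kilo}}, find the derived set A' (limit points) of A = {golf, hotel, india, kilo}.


A' = {hotel, juliett}

For each x ∈ X, list the open sets U ∈ τ with x ∈ U, then check whether U ∩ (A ∖ {x}) ≠ ∅ for every such U.
  x = golf: open {golf} ∋ x has {golf} ∩ (A ∖ {golf}) = ∅, so x is NOT a limit point.
  x = hotel: opens ∋ x are {hotel, india}, {golf, hotel, india}, {hotel, india, juliett}, {hotel, india, kilo}, {golf, hotel, india, juliett}, {golf, hotel, india, kilo}, {hotel, india, juliett, kilo}, {golf, hotel, india, juliett, kilo}; each meets A ∖ {hotel}, so x IS a limit point.
  x = india: open {india} ∋ x has {india} ∩ (A ∖ {india}) = ∅, so x is NOT a limit point.
  x = juliett: opens ∋ x are {india, juliett}, {golf, india, juliett}, {hotel, india, juliett}, {india, juliett, kilo}, {golf, hotel, india, juliett}, {golf, india, juliett, kilo}, {hotel, india, juliett, kilo}, {golf, hotel, india, juliett, kilo}; each meets A ∖ {juliett}, so x IS a limit point.
  x = kilo: open {kilo} ∋ x has {kilo} ∩ (A ∖ {kilo}) = ∅, so x is NOT a limit point.
Collecting: A' = {hotel, juliett}.


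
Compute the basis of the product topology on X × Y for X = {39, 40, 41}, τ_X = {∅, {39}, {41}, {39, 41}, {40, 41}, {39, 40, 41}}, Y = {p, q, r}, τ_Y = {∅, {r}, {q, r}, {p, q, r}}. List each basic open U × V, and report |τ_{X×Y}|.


Basis B = {∅ × ∅, {39} × {r}, {41} × {r}, {39} × {q, r}, {39, 41} × {r}, {40, 41} × {r}, {41} × {q, r}, {39} × {p, q, r}, {39, 40, 41} × {r}, {41} × {p, q, r}, {39, 41} × {q, r}, {40, 41} × {q, r}, {39, 41} × {p, q, r}, {39, 40, 41} × {q, r}, {40, 41} × {p, q, r}, {39, 40, 41} × {p, q, r}}; |τ_{X×Y}| = 40.

Enumerate products U × V with U ∈ τ_X, V ∈ τ_Y (deduplicated):
  ∅ × ∅ = {} (∅)
  {39} × {r} = {(39,r)}
  {41} × {r} = {(41,r)}
  {39} × {q, r} = {(39,q), (39,r)}
  {39, 41} × {r} = {(39,r), (41,r)}
  {40, 41} × {r} = {(40,r), (41,r)}
  {41} × {q, r} = {(41,q), (41,r)}
  {39} × {p, q, r} = {(39,p), (39,q), (39,r)}
  {39, 40, 41} × {r} = {(39,r), (40,r), (41,r)}
  {41} × {p, q, r} = {(41,p), (41,q), (41,r)}
  {39, 41} × {q, r} = {(39,q), (39,r), (41,q), (41,r)}
  {40, 41} × {q, r} = {(40,q), (40,r), (41,q), (41,r)}
  {39, 41} × {p, q, r} = {(39,p), (39,q), (39,r), (41,p), (41,q), (41,r)}
  {39, 40, 41} × {q, r} = {(39,q), (39,r), (40,q), (40,r), (41,q), (41,r)}
  {40, 41} × {p, q, r} = {(40,p), (40,q), (40,r), (41,p), (41,q), (41,r)}
  {39, 40, 41} × {p, q, r} = {(39,p), (39,q), (39,r), (40,p), (40,q), (40,r), (41,p), (41,q), (41,r)}
These 16 distinct sets form the basis B.
Close under arbitrary unions to get τ_{X×Y}; counting gives |τ_{X×Y}| = 40.


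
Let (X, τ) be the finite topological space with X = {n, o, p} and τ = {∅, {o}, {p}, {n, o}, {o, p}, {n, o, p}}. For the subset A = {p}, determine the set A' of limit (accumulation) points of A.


A' = ∅

For each x ∈ X, list the open sets U ∈ τ with x ∈ U, then check whether U ∩ (A ∖ {x}) ≠ ∅ for every such U.
  x = n: open {n, o} ∋ x has {n, o} ∩ (A ∖ {n}) = ∅, so x is NOT a limit point.
  x = o: open {o} ∋ x has {o} ∩ (A ∖ {o}) = ∅, so x is NOT a limit point.
  x = p: open {p} ∋ x has {p} ∩ (A ∖ {p}) = ∅, so x is NOT a limit point.
Collecting: A' = ∅.


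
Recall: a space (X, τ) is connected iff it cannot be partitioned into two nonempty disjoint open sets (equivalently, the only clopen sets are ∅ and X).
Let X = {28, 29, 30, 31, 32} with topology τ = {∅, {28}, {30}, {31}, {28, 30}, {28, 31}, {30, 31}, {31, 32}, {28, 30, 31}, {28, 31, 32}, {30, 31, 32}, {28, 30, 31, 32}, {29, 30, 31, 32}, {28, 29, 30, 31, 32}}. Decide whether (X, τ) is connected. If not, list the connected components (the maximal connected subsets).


(X, τ) is disconnected; components = [{28}, {29, 30, 31, 32}].

Find clopen sets (U ∈ τ with X ∖ U ∈ τ):
  U = ∅, X ∖ U = {28, 29, 30, 31, 32} — both open, so U is clopen.
  U = {28}, X ∖ U = {29, 30, 31, 32} — both open, so U is clopen.
  U = {29, 30, 31, 32}, X ∖ U = {28} — both open, so U is clopen.
  U = {28, 29, 30, 31, 32}, X ∖ U = ∅ — both open, so U is clopen.
Nontrivial clopen(s) exist: e.g. {28}. So (X, τ) is disconnected.
Compute connected components by grouping points that agree on all clopens:
  component: {28}
  component: {29, 30, 31, 32}


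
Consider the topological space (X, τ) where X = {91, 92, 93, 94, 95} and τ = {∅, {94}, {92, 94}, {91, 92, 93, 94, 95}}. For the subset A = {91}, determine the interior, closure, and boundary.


int(A) = ∅, cl(A) = {91, 93, 95}, ∂A = {91, 93, 95}.

Closed sets in (X, τ) are complements of opens:
  closed(X, τ) = {∅, {91, 93, 95}, {91, 92, 93, 95}, {91, 92, 93, 94, 95}}.
int(A) = ⋃ {U ∈ τ : U ⊆ A}. Opens contained in A: ∅.
Taking the union of these: int(A) = ∅.
cl(A) = ⋂ {C closed : A ⊆ C}. Closed sets containing A: {91, 93, 95}, {91, 92, 93, 95}, {91, 92, 93, 94, 95}.
Intersecting these: cl(A) = {91, 93, 95}.
∂A = cl(A) ∖ int(A) = {91, 93, 95} ∖ ∅ = {91, 93, 95}.


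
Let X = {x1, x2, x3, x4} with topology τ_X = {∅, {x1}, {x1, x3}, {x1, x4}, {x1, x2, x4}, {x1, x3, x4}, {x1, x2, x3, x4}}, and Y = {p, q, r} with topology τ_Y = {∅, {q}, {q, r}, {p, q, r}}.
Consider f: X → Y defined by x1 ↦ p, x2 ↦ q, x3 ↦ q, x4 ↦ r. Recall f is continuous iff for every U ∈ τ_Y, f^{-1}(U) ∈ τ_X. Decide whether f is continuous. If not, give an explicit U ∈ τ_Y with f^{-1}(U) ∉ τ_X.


f is NOT continuous.

Compute f^{-1}(U) for each U ∈ τ_Y:
  U = ∅: f^{-1}(U) = ∅ ∈ τ_X ✓.
  U = {q}: f^{-1}(U) = {x2, x3} ∉ τ_X ✗.
  U = {q, r}: f^{-1}(U) = {x2, x3, x4} ∉ τ_X ✗.
  U = {p, q, r}: f^{-1}(U) = {x1, x2, x3, x4} ∈ τ_X ✓.
Found U = {q} with f^{-1}(U) = {x2, x3} not in τ_X. Therefore f is NOT continuous.


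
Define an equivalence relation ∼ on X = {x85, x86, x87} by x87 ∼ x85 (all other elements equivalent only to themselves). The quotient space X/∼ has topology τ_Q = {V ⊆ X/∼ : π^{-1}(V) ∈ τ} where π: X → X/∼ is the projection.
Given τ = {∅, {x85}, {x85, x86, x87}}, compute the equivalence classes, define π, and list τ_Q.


X/∼ = {[x85=x87], [x86]}; |τ_Q| = 2.

Equivalence classes: [x85=x87], [x86].
Quotient map π: X → X/∼ sends x85 ↦ [x85=x87], x86 ↦ [x86], x87 ↦ [x85=x87].
For each subset V ⊆ X/∼, compute π^{-1}(V) ⊆ X and check whether π^{-1}(V) ∈ τ. V is open in τ_Q iff π^{-1}(V) ∈ τ.
  V = {}: π^{-1}(V) = ∅ ∈ τ ✓.
  V = {[x85=x87]}: π^{-1}(V) = {x85, x87} ∉ τ ✗.
  V = {[x86]}: π^{-1}(V) = {x86} ∉ τ ✗.
  V = {[x85=x87], [x86]}: π^{-1}(V) = {x85, x86, x87} ∈ τ ✓.
Open sets in the quotient: τ_Q = {{}, {[x85=x87], [x86]}} (2 elements).


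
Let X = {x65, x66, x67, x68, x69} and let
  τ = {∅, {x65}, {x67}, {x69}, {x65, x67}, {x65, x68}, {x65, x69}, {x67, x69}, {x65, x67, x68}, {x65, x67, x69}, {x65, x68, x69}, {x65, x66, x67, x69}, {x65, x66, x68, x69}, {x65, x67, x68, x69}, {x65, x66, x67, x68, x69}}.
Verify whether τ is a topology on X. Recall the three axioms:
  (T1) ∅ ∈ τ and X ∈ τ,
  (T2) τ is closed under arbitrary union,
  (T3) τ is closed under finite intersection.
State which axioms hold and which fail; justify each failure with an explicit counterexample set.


τ is NOT a topology on X.

Axiom (T1): ∅ ∈ τ? Yes; X ∈ τ? Yes.
Axiom (T2/T3): check pairwise unions and intersections of members of τ.
Counterexample for (T3): {x65, x66, x67, x69} ∩ {x65, x66, x68, x69} = {x65, x66, x69} ∉ τ. Therefore τ is NOT a topology.


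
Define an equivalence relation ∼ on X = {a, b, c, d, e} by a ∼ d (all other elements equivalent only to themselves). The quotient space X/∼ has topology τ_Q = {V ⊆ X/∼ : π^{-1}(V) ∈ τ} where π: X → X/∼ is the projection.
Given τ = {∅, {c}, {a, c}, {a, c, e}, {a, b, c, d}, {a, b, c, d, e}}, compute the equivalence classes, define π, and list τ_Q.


X/∼ = {[a=d], [b], [c], [e]}; |τ_Q| = 4.

Equivalence classes: [a=d], [b], [c], [e].
Quotient map π: X → X/∼ sends a ↦ [a=d], b ↦ [b], c ↦ [c], d ↦ [a=d], e ↦ [e].
For each subset V ⊆ X/∼, compute π^{-1}(V) ⊆ X and check whether π^{-1}(V) ∈ τ. V is open in τ_Q iff π^{-1}(V) ∈ τ.
  V = {}: π^{-1}(V) = ∅ ∈ τ ✓.
  V = {[a=d]}: π^{-1}(V) = {a, d} ∉ τ ✗.
  V = {[b]}: π^{-1}(V) = {b} ∉ τ ✗.
  V = {[a=d], [b]}: π^{-1}(V) = {a, b, d} ∉ τ ✗.
  V = {[c]}: π^{-1}(V) = {c} ∈ τ ✓.
  V = {[a=d], [c]}: π^{-1}(V) = {a, c, d} ∉ τ ✗.
  V = {[b], [c]}: π^{-1}(V) = {b, c} ∉ τ ✗.
  V = {[a=d], [b], [c]}: π^{-1}(V) = {a, b, c, d} ∈ τ ✓.
  V = {[e]}: π^{-1}(V) = {e} ∉ τ ✗.
  V = {[a=d], [e]}: π^{-1}(V) = {a, d, e} ∉ τ ✗.
  V = {[b], [e]}: π^{-1}(V) = {b, e} ∉ τ ✗.
  V = {[a=d], [b], [e]}: π^{-1}(V) = {a, b, d, e} ∉ τ ✗.
  V = {[c], [e]}: π^{-1}(V) = {c, e} ∉ τ ✗.
  V = {[a=d], [c], [e]}: π^{-1}(V) = {a, c, d, e} ∉ τ ✗.
  V = {[b], [c], [e]}: π^{-1}(V) = {b, c, e} ∉ τ ✗.
  V = {[a=d], [b], [c], [e]}: π^{-1}(V) = {a, b, c, d, e} ∈ τ ✓.
Open sets in the quotient: τ_Q = {{}, {[c]}, {[a=d], [b], [c]}, {[a=d], [b], [c], [e]}} (4 elements).


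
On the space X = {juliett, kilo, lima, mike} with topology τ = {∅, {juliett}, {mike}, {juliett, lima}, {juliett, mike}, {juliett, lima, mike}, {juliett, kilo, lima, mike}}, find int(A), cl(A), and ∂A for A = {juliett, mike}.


int(A) = {juliett, mike}, cl(A) = {juliett, kilo, lima, mike}, ∂A = {kilo, lima}.

Closed sets in (X, τ) are complements of opens:
  closed(X, τ) = {∅, {kilo}, {kilo, lima}, {kilo, mike}, {juliett, kilo, lima}, {kilo, lima, mike}, {juliett, kilo, lima, mike}}.
int(A) = ⋃ {U ∈ τ : U ⊆ A}. Opens contained in A: ∅, {juliett}, {mike}, {juliett, mike}.
Taking the union of these: int(A) = {juliett, mike}.
cl(A) = ⋂ {C closed : A ⊆ C}. Closed sets containing A: {juliett, kilo, lima, mike}.
Intersecting these: cl(A) = {juliett, kilo, lima, mike}.
∂A = cl(A) ∖ int(A) = {juliett, kilo, lima, mike} ∖ {juliett, mike} = {kilo, lima}.


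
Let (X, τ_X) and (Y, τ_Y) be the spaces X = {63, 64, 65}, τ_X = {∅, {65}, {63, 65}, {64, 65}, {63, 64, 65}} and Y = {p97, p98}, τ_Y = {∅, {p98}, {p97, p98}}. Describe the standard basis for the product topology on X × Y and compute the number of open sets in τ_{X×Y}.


Basis B = {∅ × ∅, {65} × {p98}, {63, 65} × {p98}, {64, 65} × {p98}, {65} × {p97, p98}, {63, 64, 65} × {p98}, {63, 65} × {p97, p98}, {64, 65} × {p97, p98}, {63, 64, 65} × {p97, p98}}; |τ_{X×Y}| = 14.

Enumerate products U × V with U ∈ τ_X, V ∈ τ_Y (deduplicated):
  ∅ × ∅ = {} (∅)
  {65} × {p98} = {(65,p98)}
  {63, 65} × {p98} = {(63,p98), (65,p98)}
  {64, 65} × {p98} = {(64,p98), (65,p98)}
  {65} × {p97, p98} = {(65,p97), (65,p98)}
  {63, 64, 65} × {p98} = {(63,p98), (64,p98), (65,p98)}
  {63, 65} × {p97, p98} = {(63,p97), (63,p98), (65,p97), (65,p98)}
  {64, 65} × {p97, p98} = {(64,p97), (64,p98), (65,p97), (65,p98)}
  {63, 64, 65} × {p97, p98} = {(63,p97), (63,p98), (64,p97), (64,p98), (65,p97), (65,p98)}
These 9 distinct sets form the basis B.
Close under arbitrary unions to get τ_{X×Y}; counting gives |τ_{X×Y}| = 14.


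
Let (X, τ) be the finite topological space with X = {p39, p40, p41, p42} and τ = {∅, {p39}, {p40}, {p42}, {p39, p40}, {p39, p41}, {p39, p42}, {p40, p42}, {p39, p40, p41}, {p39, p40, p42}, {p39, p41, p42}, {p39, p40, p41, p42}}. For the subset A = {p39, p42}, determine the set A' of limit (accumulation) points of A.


A' = {p41}

For each x ∈ X, list the open sets U ∈ τ with x ∈ U, then check whether U ∩ (A ∖ {x}) ≠ ∅ for every such U.
  x = p39: open {p39} ∋ x has {p39} ∩ (A ∖ {p39}) = ∅, so x is NOT a limit point.
  x = p40: open {p40} ∋ x has {p40} ∩ (A ∖ {p40}) = ∅, so x is NOT a limit point.
  x = p41: opens ∋ x are {p39, p41}, {p39, p40, p41}, {p39, p41, p42}, {p39, p40, p41, p42}; each meets A ∖ {p41}, so x IS a limit point.
  x = p42: open {p42} ∋ x has {p42} ∩ (A ∖ {p42}) = ∅, so x is NOT a limit point.
Collecting: A' = {p41}.


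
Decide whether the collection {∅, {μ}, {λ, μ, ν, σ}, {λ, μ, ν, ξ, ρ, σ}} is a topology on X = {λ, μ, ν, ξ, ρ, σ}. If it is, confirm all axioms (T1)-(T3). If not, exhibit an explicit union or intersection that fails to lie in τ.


τ IS a topology on X.

Axiom (T1): ∅ ∈ τ? Yes; X ∈ τ? Yes.
Axiom (T2/T3): check pairwise unions and intersections of members of τ.
All pairwise intersections and unions checked — each lies in τ. Therefore τ satisfies (T1), (T2), (T3): it IS a topology on X.


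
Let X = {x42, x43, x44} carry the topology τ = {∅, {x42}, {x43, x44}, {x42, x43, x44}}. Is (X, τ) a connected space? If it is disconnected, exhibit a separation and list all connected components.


(X, τ) is disconnected; components = [{x42}, {x43, x44}].

Find clopen sets (U ∈ τ with X ∖ U ∈ τ):
  U = ∅, X ∖ U = {x42, x43, x44} — both open, so U is clopen.
  U = {x42}, X ∖ U = {x43, x44} — both open, so U is clopen.
  U = {x43, x44}, X ∖ U = {x42} — both open, so U is clopen.
  U = {x42, x43, x44}, X ∖ U = ∅ — both open, so U is clopen.
Nontrivial clopen(s) exist: e.g. {x43, x44}. So (X, τ) is disconnected.
Compute connected components by grouping points that agree on all clopens:
  component: {x42}
  component: {x43, x44}


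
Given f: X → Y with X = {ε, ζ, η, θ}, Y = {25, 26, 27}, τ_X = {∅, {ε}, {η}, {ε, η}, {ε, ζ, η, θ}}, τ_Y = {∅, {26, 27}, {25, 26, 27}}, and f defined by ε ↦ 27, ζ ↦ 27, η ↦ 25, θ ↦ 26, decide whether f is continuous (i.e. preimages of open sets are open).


f is NOT continuous.

Compute f^{-1}(U) for each U ∈ τ_Y:
  U = ∅: f^{-1}(U) = ∅ ∈ τ_X ✓.
  U = {26, 27}: f^{-1}(U) = {ε, ζ, θ} ∉ τ_X ✗.
  U = {25, 26, 27}: f^{-1}(U) = {ε, ζ, η, θ} ∈ τ_X ✓.
Found U = {26, 27} with f^{-1}(U) = {ε, ζ, θ} not in τ_X. Therefore f is NOT continuous.


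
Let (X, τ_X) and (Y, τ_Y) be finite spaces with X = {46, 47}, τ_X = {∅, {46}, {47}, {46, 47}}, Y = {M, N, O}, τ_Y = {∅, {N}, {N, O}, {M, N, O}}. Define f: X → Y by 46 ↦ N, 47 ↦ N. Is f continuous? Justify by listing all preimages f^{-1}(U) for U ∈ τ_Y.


f IS continuous.

Compute f^{-1}(U) for each U ∈ τ_Y:
  U = ∅: f^{-1}(U) = ∅ ∈ τ_X ✓.
  U = {N}: f^{-1}(U) = {46, 47} ∈ τ_X ✓.
  U = {N, O}: f^{-1}(U) = {46, 47} ∈ τ_X ✓.
  U = {M, N, O}: f^{-1}(U) = {46, 47} ∈ τ_X ✓.
Every preimage lies in τ_X, so f IS continuous.


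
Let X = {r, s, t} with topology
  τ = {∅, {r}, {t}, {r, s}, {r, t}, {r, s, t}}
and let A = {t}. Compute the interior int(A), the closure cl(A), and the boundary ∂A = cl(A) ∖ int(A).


int(A) = {t}, cl(A) = {t}, ∂A = ∅.

Closed sets in (X, τ) are complements of opens:
  closed(X, τ) = {∅, {s}, {t}, {r, s}, {s, t}, {r, s, t}}.
int(A) = ⋃ {U ∈ τ : U ⊆ A}. Opens contained in A: ∅, {t}.
Taking the union of these: int(A) = {t}.
cl(A) = ⋂ {C closed : A ⊆ C}. Closed sets containing A: {t}, {s, t}, {r, s, t}.
Intersecting these: cl(A) = {t}.
∂A = cl(A) ∖ int(A) = {t} ∖ {t} = ∅.


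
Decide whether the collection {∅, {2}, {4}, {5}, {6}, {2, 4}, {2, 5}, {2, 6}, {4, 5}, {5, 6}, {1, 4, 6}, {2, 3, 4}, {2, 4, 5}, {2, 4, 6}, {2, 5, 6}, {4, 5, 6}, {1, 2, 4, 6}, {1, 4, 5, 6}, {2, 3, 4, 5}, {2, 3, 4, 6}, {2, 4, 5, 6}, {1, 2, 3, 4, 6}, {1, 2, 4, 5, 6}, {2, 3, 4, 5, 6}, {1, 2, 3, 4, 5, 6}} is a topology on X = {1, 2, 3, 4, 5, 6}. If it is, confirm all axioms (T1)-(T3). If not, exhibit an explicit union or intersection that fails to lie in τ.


τ is NOT a topology on X.

Axiom (T1): ∅ ∈ τ? Yes; X ∈ τ? Yes.
Axiom (T2/T3): check pairwise unions and intersections of members of τ.
Counterexample for (T2): {4} ∪ {6} = {4, 6} ∉ τ. Therefore τ is NOT a topology.


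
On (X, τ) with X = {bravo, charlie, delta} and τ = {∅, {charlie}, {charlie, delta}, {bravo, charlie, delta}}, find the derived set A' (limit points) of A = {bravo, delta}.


A' = {bravo}

For each x ∈ X, list the open sets U ∈ τ with x ∈ U, then check whether U ∩ (A ∖ {x}) ≠ ∅ for every such U.
  x = bravo: opens ∋ x are {bravo, charlie, delta}; each meets A ∖ {bravo}, so x IS a limit point.
  x = charlie: open {charlie} ∋ x has {charlie} ∩ (A ∖ {charlie}) = ∅, so x is NOT a limit point.
  x = delta: open {charlie, delta} ∋ x has {charlie, delta} ∩ (A ∖ {delta}) = ∅, so x is NOT a limit point.
Collecting: A' = {bravo}.


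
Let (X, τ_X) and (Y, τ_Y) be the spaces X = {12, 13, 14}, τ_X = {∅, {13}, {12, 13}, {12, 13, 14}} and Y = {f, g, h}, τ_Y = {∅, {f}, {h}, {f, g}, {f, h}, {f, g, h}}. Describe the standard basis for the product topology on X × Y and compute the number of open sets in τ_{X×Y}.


Basis B = {∅ × ∅, {13} × {f}, {13} × {h}, {12, 13} × {f}, {12, 13} × {h}, {13} × {f, g}, {13} × {f, h}, {12, 13, 14} × {f}, {12, 13, 14} × {h}, {13} × {f, g, h}, {12, 13} × {f, g}, {12, 13} × {f, h}, {12, 13} × {f, g, h}, {12, 13, 14} × {f, g}, {12, 13, 14} × {f, h}, {12, 13, 14} × {f, g, h}}; |τ_{X×Y}| = 40.

Enumerate products U × V with U ∈ τ_X, V ∈ τ_Y (deduplicated):
  ∅ × ∅ = {} (∅)
  {13} × {f} = {(13,f)}
  {13} × {h} = {(13,h)}
  {12, 13} × {f} = {(12,f), (13,f)}
  {12, 13} × {h} = {(12,h), (13,h)}
  {13} × {f, g} = {(13,f), (13,g)}
  {13} × {f, h} = {(13,f), (13,h)}
  {12, 13, 14} × {f} = {(12,f), (13,f), (14,f)}
  {12, 13, 14} × {h} = {(12,h), (13,h), (14,h)}
  {13} × {f, g, h} = {(13,f), (13,g), (13,h)}
  {12, 13} × {f, g} = {(12,f), (12,g), (13,f), (13,g)}
  {12, 13} × {f, h} = {(12,f), (12,h), (13,f), (13,h)}
  {12, 13} × {f, g, h} = {(12,f), (12,g), (12,h), (13,f), (13,g), (13,h)}
  {12, 13, 14} × {f, g} = {(12,f), (12,g), (13,f), (13,g), (14,f), (14,g)}
  {12, 13, 14} × {f, h} = {(12,f), (12,h), (13,f), (13,h), (14,f), (14,h)}
  {12, 13, 14} × {f, g, h} = {(12,f), (12,g), (12,h), (13,f), (13,g), (13,h), (14,f), (14,g), (14,h)}
These 16 distinct sets form the basis B.
Close under arbitrary unions to get τ_{X×Y}; counting gives |τ_{X×Y}| = 40.


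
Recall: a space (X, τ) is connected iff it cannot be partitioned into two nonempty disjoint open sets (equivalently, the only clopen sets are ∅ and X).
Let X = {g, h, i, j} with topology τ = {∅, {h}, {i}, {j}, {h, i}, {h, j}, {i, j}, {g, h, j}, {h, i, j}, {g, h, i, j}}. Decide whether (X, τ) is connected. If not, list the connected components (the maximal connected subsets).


(X, τ) is disconnected; components = [{i}, {g, h, j}].

Find clopen sets (U ∈ τ with X ∖ U ∈ τ):
  U = ∅, X ∖ U = {g, h, i, j} — both open, so U is clopen.
  U = {i}, X ∖ U = {g, h, j} — both open, so U is clopen.
  U = {g, h, j}, X ∖ U = {i} — both open, so U is clopen.
  U = {g, h, i, j}, X ∖ U = ∅ — both open, so U is clopen.
Nontrivial clopen(s) exist: e.g. {i}. So (X, τ) is disconnected.
Compute connected components by grouping points that agree on all clopens:
  component: {i}
  component: {g, h, j}


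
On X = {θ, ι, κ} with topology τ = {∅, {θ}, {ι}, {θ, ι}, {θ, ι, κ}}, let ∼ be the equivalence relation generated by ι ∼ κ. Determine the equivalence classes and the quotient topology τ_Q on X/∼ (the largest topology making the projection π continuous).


X/∼ = {[θ], [ι=κ]}; |τ_Q| = 3.

Equivalence classes: [θ], [ι=κ].
Quotient map π: X → X/∼ sends θ ↦ [θ], ι ↦ [ι=κ], κ ↦ [ι=κ].
For each subset V ⊆ X/∼, compute π^{-1}(V) ⊆ X and check whether π^{-1}(V) ∈ τ. V is open in τ_Q iff π^{-1}(V) ∈ τ.
  V = {}: π^{-1}(V) = ∅ ∈ τ ✓.
  V = {[θ]}: π^{-1}(V) = {θ} ∈ τ ✓.
  V = {[ι=κ]}: π^{-1}(V) = {ι, κ} ∉ τ ✗.
  V = {[θ], [ι=κ]}: π^{-1}(V) = {θ, ι, κ} ∈ τ ✓.
Open sets in the quotient: τ_Q = {{}, {[θ]}, {[θ], [ι=κ]}} (3 elements).


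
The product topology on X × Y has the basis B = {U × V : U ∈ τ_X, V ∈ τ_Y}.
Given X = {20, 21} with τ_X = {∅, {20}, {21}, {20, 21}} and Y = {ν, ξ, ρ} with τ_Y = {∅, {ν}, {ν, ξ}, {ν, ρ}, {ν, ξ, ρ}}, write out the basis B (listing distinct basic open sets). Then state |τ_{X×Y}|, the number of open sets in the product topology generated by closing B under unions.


Basis B = {∅ × ∅, {20} × {ν}, {21} × {ν}, {20} × {ν, ξ}, {20} × {ν, ρ}, {20, 21} × {ν}, {21} × {ν, ξ}, {21} × {ν, ρ}, {20} × {ν, ξ, ρ}, {21} × {ν, ξ, ρ}, {20, 21} × {ν, ξ}, {20, 21} × {ν, ρ}, {20, 21} × {ν, ξ, ρ}}; |τ_{X×Y}| = 25.

Enumerate products U × V with U ∈ τ_X, V ∈ τ_Y (deduplicated):
  ∅ × ∅ = {} (∅)
  {20} × {ν} = {(20,ν)}
  {21} × {ν} = {(21,ν)}
  {20} × {ν, ξ} = {(20,ν), (20,ξ)}
  {20} × {ν, ρ} = {(20,ν), (20,ρ)}
  {20, 21} × {ν} = {(20,ν), (21,ν)}
  {21} × {ν, ξ} = {(21,ν), (21,ξ)}
  {21} × {ν, ρ} = {(21,ν), (21,ρ)}
  {20} × {ν, ξ, ρ} = {(20,ν), (20,ξ), (20,ρ)}
  {21} × {ν, ξ, ρ} = {(21,ν), (21,ξ), (21,ρ)}
  {20, 21} × {ν, ξ} = {(20,ν), (20,ξ), (21,ν), (21,ξ)}
  {20, 21} × {ν, ρ} = {(20,ν), (20,ρ), (21,ν), (21,ρ)}
  {20, 21} × {ν, ξ, ρ} = {(20,ν), (20,ξ), (20,ρ), (21,ν), (21,ξ), (21,ρ)}
These 13 distinct sets form the basis B.
Close under arbitrary unions to get τ_{X×Y}; counting gives |τ_{X×Y}| = 25.
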